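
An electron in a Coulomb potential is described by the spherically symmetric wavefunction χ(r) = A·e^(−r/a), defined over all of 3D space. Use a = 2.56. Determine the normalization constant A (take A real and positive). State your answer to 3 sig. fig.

A ≈ 0.138

The normalization condition is ∫|χ|² 4πr² dr = 1 from 0 to ∞.
(Spherical symmetry: dV = 4πr² dr.)
The integral (without the A² prefactor) comes out to π·a^3.
Setting this equal to 1 gives A² = 1/(π·a^3).
Plugging in a = 2.56 yields A = 0.1377.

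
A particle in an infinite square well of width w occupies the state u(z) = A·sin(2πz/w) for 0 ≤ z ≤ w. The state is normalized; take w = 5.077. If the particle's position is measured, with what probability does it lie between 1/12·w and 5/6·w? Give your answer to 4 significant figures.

P ≈ 0.8878

The probability is P = ∫ |u|² dz over [1/12·w, 5/6·w].
With A² fixed by ∫|u|² = 1, i.e. A² = (w/2)^(−1), substitute and integrate.
Substituting t = z/w, A² and the length scale cancel in the ratio: P = ∫_{1/12}^{5/6} sin(2·π·t)^2 dt / ∫_{0}^{1} sin(2·π·t)^2 dt.
Using ∫ sin(2·π·t)^2 dt = t/2 - sin(4·π·t)/(8·π), the numerator is √(3)/(8·π) + 3/8 and the denominator is 1/2.
The result is P = (√(3) + 3·π)/(4·π).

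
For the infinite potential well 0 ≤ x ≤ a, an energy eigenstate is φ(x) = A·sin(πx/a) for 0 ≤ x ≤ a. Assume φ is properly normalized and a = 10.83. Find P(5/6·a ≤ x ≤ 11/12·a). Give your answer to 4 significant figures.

P ≈ 0.02508

The probability is P = ∫ |φ|² dx over [5/6·a, 11/12·a].
With A² fixed by ∫|φ|² = 1, i.e. A² = (a/2)^(−1), substitute and integrate.
Substituting u = x/a, A² and the length scale cancel in the ratio: P = ∫_{5/6}^{11/12} sin(π·u)^2 du / ∫_{0}^{1} sin(π·u)^2 du.
An antiderivative of sin(π·u)^2 is u/2 - sin(2·π·u)/(4·π); evaluating from 5/6 to 11/12 gives -√(3)/(8·π) + 1/(8·π) + 1/24, while the full integral is 1/2.
Taking the ratio, P = (-3·√(3) + 3 + π)/(12·π).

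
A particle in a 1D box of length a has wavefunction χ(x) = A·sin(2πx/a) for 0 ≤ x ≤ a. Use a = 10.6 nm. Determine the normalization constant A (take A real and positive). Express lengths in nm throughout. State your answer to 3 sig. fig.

Require ∫ |χ|² dx = 1 over the whole domain.
Using sin²θ = (1 − cos 2θ)/2, with χ = A·sin(2πx/a), the integral evaluates to A²·[a/2].
With a = 10.6: A² = 0.1887 and A = 0.4344.

A ≈ 0.434 nm^(-1/2)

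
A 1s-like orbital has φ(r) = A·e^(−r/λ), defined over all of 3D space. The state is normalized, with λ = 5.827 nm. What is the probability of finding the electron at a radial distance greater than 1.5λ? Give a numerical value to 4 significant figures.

With dV = 4πr²dr, the probability is ∫|φ|² dV over r > 1.5λ.
The full normalization integral is A²·[π·λ^3] = 1, fixing A².
Substituting u = r/λ, A², 4π and the length scale all cancel in the ratio: P = ∫_{1.5}^{∞} u^2·e^(-2·u) du / ∫_{0}^{∞} u^2·e^(-2·u) du.
Using ∫ u^2·e^(-2·u) du = -(2·u^2 + 2·u + 1)·e^(-2·u)/4, the numerator is 17·e^(-3)/8 and the denominator is 1/4.
Taking the ratio yields P = 0.42319.

P ≈ 0.4232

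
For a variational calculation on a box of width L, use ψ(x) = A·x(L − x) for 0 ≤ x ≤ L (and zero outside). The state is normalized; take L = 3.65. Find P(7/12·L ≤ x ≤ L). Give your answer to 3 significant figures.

P ≈ 0.347

|ψ|² is the probability density, so P = ∫_{7/12·L}^{L} |ψ|² dx.
The normalization integral ∫|ψ|²dx over the whole domain equals L^5/30·A², and A² cancels in the ratio.
In terms of u = x/L (A² and the length scale cancel between numerator and denominator), P = [∫_{7/12}^{1} u^2·(1 - u)^2 du] / [∫_{0}^{1} u^2·(1 - u)^2 du].
An antiderivative of u^2·(1 - u)^2 is u^3·(6·u^2 - 15·u + 10)/30; evaluating from 7/12 to 1 gives ≈ 0.011554, while the full integral is 1/30.
This works out to P = 0.3466.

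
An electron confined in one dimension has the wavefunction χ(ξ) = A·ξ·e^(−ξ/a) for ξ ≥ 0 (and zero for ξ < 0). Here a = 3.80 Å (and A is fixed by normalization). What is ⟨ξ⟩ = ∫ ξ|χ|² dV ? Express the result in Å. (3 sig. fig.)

By definition ⟨ξ⟩ = ∫ ξ |χ(ξ)|² dξ.
Evaluating both integrals, ⟨ξ⟩ = 3·a/2.
With a = 3.80, ⟨ξ⟩ = 5.700.

⟨ξ⟩ ≈ 5.70 Å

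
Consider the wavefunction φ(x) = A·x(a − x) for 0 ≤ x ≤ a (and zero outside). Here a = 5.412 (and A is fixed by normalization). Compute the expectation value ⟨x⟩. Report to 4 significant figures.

⟨x⟩ ≈ 2.706

By definition ⟨x⟩ = ∫ x |φ(x)|² dx.
Expanding the polynomial and integrating term by term, since the A² factors cancel between numerator and denominator, ⟨x⟩ = a/2.
Putting a = 5.412 gives 2.7060.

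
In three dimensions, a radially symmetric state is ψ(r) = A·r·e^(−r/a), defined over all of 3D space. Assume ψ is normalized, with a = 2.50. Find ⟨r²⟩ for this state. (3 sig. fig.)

⟨r^2⟩ ≈ 46.9

⟨r²⟩ = ∫ r^2 |ψ|² 4πr² dr over the full domain.
With ∫₀^∞ r^6 e^(−αr) dr = 6!/α^7, the ratio of the moment integral to the normalization integral gives ⟨r²⟩ = 15·a^2/2.
With a = 2.50, ⟨r^2⟩ = 46.88.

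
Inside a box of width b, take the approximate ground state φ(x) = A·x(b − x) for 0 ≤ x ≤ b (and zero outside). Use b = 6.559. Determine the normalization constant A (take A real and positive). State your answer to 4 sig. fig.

A ≈ 0.04971

Normalization requires ∫|φ|² dx = 1, integrated from 0 to b.
Expanding the polynomial and integrating term by term, with φ = A·x(b − x), the integral evaluates to A²·[b^5/30].
Setting this equal to 1 gives A² = 1/(b^5/30).
With b = 6.559: A² = 0.0024713 and A = 0.049713.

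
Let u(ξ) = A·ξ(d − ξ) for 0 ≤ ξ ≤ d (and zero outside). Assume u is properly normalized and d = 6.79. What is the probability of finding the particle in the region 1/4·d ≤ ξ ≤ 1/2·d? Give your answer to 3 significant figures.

|u|² is the probability density, so P = ∫_{1/4·d}^{1/2·d} |u|² dξ.
With A² fixed by ∫|u|² = 1, i.e. A² = (d^5/30)^(−1), substitute and integrate.
Substituting t = ξ/d, A² and the length scale cancel in the ratio: P = ∫_{1/4}^{1/2} t^2·(1 - t)^2 dt / ∫_{0}^{1} t^2·(1 - t)^2 dt.
An antiderivative of t^2·(1 - t)^2 is t^3·(6·t^2 - 15·t + 10)/30; evaluating from 1/4 to 1/2 gives ≈ 0.013216, while the full integral is 1/30.
The result is P = 203/512.

P ≈ 0.396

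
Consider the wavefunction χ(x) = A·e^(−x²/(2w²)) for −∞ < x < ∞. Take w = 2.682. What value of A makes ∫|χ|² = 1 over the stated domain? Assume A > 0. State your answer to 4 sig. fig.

A ≈ 0.4587

The normalization condition is ∫|χ|² dx = 1 from −∞ to ∞.
Differentiating ∫e^(−αx²) dx = √(π/α) under α to get the higher moments, with χ = A·e^(−x²/(2w²)), the integral evaluates to A²·[√(π)·w].
Hence A² = 1/[√(π)·w].
Plugging in w = 2.682 yields A = 0.45865.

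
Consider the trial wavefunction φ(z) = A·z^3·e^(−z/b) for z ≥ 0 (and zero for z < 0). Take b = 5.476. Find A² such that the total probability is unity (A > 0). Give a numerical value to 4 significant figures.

We need A² ∫|f|² dz = 1, taking the integral from 0 to ∞.
Recall ∫₀^∞ z^m e^(−z/β) dz = m!·β^(m+1), ∫|φ|² dz = A²·(45·b^7/8).
Setting this equal to 1 gives A² = 1/(45·b^7/8).
With b = 5.476: A² = 0.0000012040 and A = 0.0010973.

A^2 ≈ 0.000001204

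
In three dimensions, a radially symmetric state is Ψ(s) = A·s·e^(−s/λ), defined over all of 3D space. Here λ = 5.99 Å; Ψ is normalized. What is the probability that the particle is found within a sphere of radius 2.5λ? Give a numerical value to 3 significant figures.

P ≈ 0.560

Integrate the radial probability density 4πs²|Ψ|² over s ≤ 2.5λ.
Normalization gives A² = 1/(3·π·λ^5).
Substituting u = s/λ, A², 4π and the length scale all cancel in the ratio: P = ∫_{0}^{2.5} u^4·e^(-2·u) du / ∫_{0}^{∞} u^4·e^(-2·u) du.
An antiderivative of u^4·e^(-2·u) is -(u^4/2 + u^3 + 3·u^2/2 + 3·u/2 + 3/4)·e^(-2·u); evaluating from 0 to 2.5 gives 3/4 - 1569·e^(-5)/32, while the full integral is 3/4.
Taking the ratio yields P = 0.5595.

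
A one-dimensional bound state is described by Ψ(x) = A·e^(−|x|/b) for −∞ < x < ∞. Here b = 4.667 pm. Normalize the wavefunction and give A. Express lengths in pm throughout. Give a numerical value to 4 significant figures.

We need A² ∫|f|² dx = 1, taking the integral from −∞ to ∞.
With Ψ = A·e^(−|x|/b), the integral evaluates to A²·[b].
Substituting b = 4.667 gives A² = 0.21427, so A = 0.46289.

A ≈ 0.4629 pm^(-1/2)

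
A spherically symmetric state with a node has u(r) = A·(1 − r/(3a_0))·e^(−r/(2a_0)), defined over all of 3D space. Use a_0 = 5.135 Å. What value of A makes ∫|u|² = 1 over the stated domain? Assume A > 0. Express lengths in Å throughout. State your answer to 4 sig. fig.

A ≈ 0.02969 Å^(-3/2)

We need A² ∫|f|² 4πr² dr = 1, taking the integral from 0 to ∞.
Recall ∫₀^∞ r^m e^(−r/β) dr = m!·β^(m+1), with u = A·(1 − r/(3a_0))·e^(−r/(2a_0)), the integral evaluates to A²·[8·π·a_0^3/3].
Setting this equal to 1 gives A² = 1/(8·π·a_0^3/3).
Substituting a_0 = 5.135 gives A² = 0.00088158, so A = 0.029691.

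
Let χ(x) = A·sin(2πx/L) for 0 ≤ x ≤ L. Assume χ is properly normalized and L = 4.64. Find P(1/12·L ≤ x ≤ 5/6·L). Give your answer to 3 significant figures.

P ≈ 0.888

P = ∫_{1/12·L}^{5/6·L} |χ(x)|² dx.
Since A² = 1/(L/2), this is the region integral divided by the full normalization integral.
Substituting u = x/L, A² and the length scale cancel in the ratio: P = ∫_{1/12}^{5/6} sin(2·π·u)^2 du / ∫_{0}^{1} sin(2·π·u)^2 du.
Using ∫ sin(2·π·u)^2 du = u/2 - sin(4·π·u)/(8·π), the numerator is √(3)/(8·π) + 3/8 and the denominator is 1/2.
Taking the ratio, P = (√(3) + 3·π)/(4·π).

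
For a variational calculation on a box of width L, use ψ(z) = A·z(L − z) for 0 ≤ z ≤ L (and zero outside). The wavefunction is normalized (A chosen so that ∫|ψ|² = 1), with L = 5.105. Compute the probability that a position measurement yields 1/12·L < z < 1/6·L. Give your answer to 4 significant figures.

P = ∫_{1/12·L}^{1/6·L} |ψ(z)|² dz.
The normalization integral ∫|ψ|²dz over the whole domain equals L^5/30·A², and A² cancels in the ratio.
In terms of u = z/L (A² and the length scale cancel between numerator and denominator), P = [∫_{1/12}^{1/6} u^2·(1 - u)^2 du] / [∫_{0}^{1} u^2·(1 - u)^2 du].
With ∫ u^2·(1 - u)^2 du = u^3·(6·u^2 - 15·u + 10)/30 + C, the region integral is ≈ 0.00101354 and the full one is 1/30.
The result is P = 0.030406.

P ≈ 0.03041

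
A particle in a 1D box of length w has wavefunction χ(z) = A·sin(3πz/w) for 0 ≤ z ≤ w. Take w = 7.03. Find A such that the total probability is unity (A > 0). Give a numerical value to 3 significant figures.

A ≈ 0.533

We need A² ∫|f|² dz = 1, taking the integral from 0 to w.
Using sin²θ = (1 − cos 2θ)/2, ∫|χ|² dz = A²·(w/2).
Hence A² = 1/[w/2].
Substituting w = 7.03 gives A² = 0.2845, so A = 0.5334.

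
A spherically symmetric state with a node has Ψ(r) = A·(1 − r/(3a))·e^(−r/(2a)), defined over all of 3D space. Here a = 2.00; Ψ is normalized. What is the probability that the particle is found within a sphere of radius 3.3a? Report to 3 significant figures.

With dV = 4πr²dr, the probability is ∫|Ψ|² dV over r ≤ 3.3a.
A² is fixed by ∫₀^∞ 4πr²|Ψ|² dr = 1, i.e. A² = (8·π·a^3/3)^(−1).
Let u = r/a; then A², 4π and the length scale all cancel, so P = ∫_{0}^{3.3} u^2·(1 - u/3)^2·e^(-u) du ÷ ∫_{0}^{∞} u^2·(1 - u/3)^2·e^(-u) du.
Using ∫ u^2·(1 - u/3)^2·e^(-u) du = (-u^4 + 2·u^3 - 3·u^2 - 6·u - 6)·e^(-u)/9, the numerator is ≈ 0.23559 and the denominator is 2/3.
Taking the ratio yields P = 0.3534.

P ≈ 0.353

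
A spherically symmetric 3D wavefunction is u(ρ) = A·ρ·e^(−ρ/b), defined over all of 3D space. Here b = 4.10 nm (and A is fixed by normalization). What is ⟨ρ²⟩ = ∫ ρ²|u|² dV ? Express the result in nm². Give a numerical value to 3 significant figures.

The expectation value is the |u|²-weighted average of ρ^2: ∫ ρ^2|u|² 4πρ² dρ.
The ratio of the moment integral to the normalization integral gives ⟨ρ²⟩ = 15·b^2/2.
Putting b = 4.10 gives 126.1.

⟨ρ^2⟩ ≈ 126 nm^2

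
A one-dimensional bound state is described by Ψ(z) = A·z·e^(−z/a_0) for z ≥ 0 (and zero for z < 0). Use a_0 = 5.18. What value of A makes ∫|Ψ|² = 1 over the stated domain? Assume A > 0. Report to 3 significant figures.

Require ∫ |Ψ|² dz = 1 over the whole domain.
Recall ∫₀^∞ z^m e^(−z/β) dz = m!·β^(m+1), with Ψ = A·z·e^(−z/a_0), the integral evaluates to A²·[a_0^3/4].
Hence A² = 1/[a_0^3/4].
Substituting a_0 = 5.18 gives A² = 0.02878, so A = 0.1696.

A ≈ 0.170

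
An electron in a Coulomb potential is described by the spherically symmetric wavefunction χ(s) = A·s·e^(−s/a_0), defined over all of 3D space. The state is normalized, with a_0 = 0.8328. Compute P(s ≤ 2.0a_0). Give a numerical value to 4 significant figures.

With dV = 4πs²ds, the probability is ∫|χ|² dV over s ≤ 2.0a_0.
The full normalization integral is A²·[3·π·a_0^5] = 1, fixing A².
Substituting u = s/a_0, A², 4π and the length scale all cancel in the ratio: P = ∫_{0}^{2.0} u^4·e^(-2·u) du / ∫_{0}^{∞} u^4·e^(-2·u) du.
Using ∫ u^4·e^(-2·u) du = -(u^4/2 + u^3 + 3·u^2/2 + 3·u/2 + 3/4)·e^(-2·u), the numerator is 3/4 - 103·e^(-4)/4 and the denominator is 3/4.
Taking the ratio yields P = 0.37116.

P ≈ 0.3712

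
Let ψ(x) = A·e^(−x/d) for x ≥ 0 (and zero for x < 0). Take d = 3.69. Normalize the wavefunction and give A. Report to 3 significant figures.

Require ∫ |ψ|² dx = 1 over the whole domain.
Using ∫₀^∞ xⁿ e^(−αx) dx = n!/αⁿ⁺¹, ∫|ψ|² dx = A²·(d/2).
With d = 3.69: A² = 0.5420 and A = 0.7362.

A ≈ 0.736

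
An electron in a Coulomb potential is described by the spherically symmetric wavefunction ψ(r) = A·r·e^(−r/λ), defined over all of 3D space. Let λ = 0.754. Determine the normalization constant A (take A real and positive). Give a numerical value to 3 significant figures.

We need A² ∫|f|² 4πr² dr = 1, taking the integral from 0 to ∞.
In 3D with spherical symmetry the volume element is 4πr² dr.
∫|ψ|² 4πr² dr = A²·(3·π·λ^5).
So A² = (3·π·λ^5)^(−1).
Substituting λ = 0.754 gives A² = 0.4354, so A = 0.6598.

A ≈ 0.660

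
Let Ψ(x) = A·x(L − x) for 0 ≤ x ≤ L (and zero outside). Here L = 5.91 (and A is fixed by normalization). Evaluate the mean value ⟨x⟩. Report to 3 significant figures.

⟨x⟩ ≈ 2.96

By definition ⟨x⟩ = ∫ x |Ψ(x)|² dx.
The ratio of the moment integral to the normalization integral gives ⟨x⟩ = L/2.
Putting L = 5.91 gives 2.955.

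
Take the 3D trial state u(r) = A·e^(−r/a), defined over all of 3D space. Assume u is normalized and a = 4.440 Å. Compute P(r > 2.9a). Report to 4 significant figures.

With dV = 4πr²dr, the probability is ∫|u|² dV over r > 2.9a.
A² is fixed by ∫₀^∞ 4πr²|u|² dr = 1, i.e. A² = (π·a^3)^(−1).
In terms of t = r/a (A², 4π and the length scale all cancel between numerator and denominator), P = [∫_{2.9}^{∞} t^2·e^(-2·t) dt] / [∫_{0}^{∞} t^2·e^(-2·t) dt].
An antiderivative of t^2·e^(-2·t) is -(2·t^2 + 2·t + 1)·e^(-2·t)/4; evaluating from 2.9 to ∞ gives 1181·e^(-29/5)/200, while the full integral is 1/4.
The region integral divided by the full integral gives P = 0.071511.

P ≈ 0.07151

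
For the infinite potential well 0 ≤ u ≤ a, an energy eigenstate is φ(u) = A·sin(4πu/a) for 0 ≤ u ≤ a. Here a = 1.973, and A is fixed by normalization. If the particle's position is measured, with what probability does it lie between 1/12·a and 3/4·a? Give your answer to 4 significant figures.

The probability is P = ∫ |φ|² du over [1/12·a, 3/4·a].
With A² fixed by ∫|φ|² = 1, i.e. A² = (a/2)^(−1), substitute and integrate.
Substituting t = u/a, A² and the length scale cancel in the ratio: P = ∫_{1/12}^{3/4} sin(4·π·t)^2 dt / ∫_{0}^{1} sin(4·π·t)^2 dt.
With ∫ sin(4·π·t)^2 dt = t/2 - sin(4·π·t)·cos(4·π·t)/(8·π) + C, the region integral is √(3)/(32·π) + 1/3 and the full one is 1/2.
This works out to P = √(3)/(16·π) + 2/3.

P ≈ 0.7011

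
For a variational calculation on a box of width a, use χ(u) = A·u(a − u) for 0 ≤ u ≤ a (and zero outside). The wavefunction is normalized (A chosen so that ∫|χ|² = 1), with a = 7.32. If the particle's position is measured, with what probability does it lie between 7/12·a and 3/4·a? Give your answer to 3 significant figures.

P ≈ 0.243

|χ|² is the probability density, so P = ∫_{7/12·a}^{3/4·a} |χ|² du.
The normalization integral ∫|χ|²du over the whole domain equals a^5/30·A², and A² cancels in the ratio.
Substituting t = u/a, A² and the length scale cancel in the ratio: P = ∫_{7/12}^{3/4} t^2·(1 - t)^2 dt / ∫_{0}^{1} t^2·(1 - t)^2 dt.
Using ∫ t^2·(1 - t)^2 dt = t^3·(6·t^2 - 15·t + 10)/30, the numerator is ≈ 0.0081035 and the denominator is 1/30.
Taking the ratio, P = 0.2431.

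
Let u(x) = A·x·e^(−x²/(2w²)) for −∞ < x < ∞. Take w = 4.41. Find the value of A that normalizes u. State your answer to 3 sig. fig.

Normalization requires ∫|u|² dx = 1, integrated from −∞ to ∞.
With ∫_{−∞}^{∞} x^(2m) e^(−αx²) dx = (2m−1)!!·√π / (2^m α^(m+1/2)), with u = A·x·e^(−x²/(2w²)), the integral evaluates to A²·[√(π)·w^3/2].
Setting this equal to 1 gives A² = 1/(√(π)·w^3/2).
Plugging in w = 4.41 yields A = 0.1147.

A ≈ 0.115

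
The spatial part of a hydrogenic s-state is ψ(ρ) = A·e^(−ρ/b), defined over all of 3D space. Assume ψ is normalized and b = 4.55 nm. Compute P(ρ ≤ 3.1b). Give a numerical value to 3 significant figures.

P ≈ 0.946

Integrate the radial probability density 4πρ²|ψ|² over ρ ≤ 3.1b.
The full normalization integral is A²·[π·b^3] = 1, fixing A².
Let u = ρ/b; then A², 4π and the length scale all cancel, so P = ∫_{0}^{3.1} u^2·e^(-2·u) du ÷ ∫_{0}^{∞} u^2·e^(-2·u) du.
With ∫ u^2·e^(-2·u) du = -(2·u^2 + 2·u + 1)·e^(-2·u)/4 + C, the region integral is 1/4 - 1321·e^(-31/5)/200 and the full one is 1/4.
The region integral divided by the full integral gives P = 0.9464.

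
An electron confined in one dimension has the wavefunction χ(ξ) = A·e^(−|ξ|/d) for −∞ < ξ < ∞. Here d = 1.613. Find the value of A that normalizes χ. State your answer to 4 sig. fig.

Normalization requires ∫|χ|² dξ = 1, integrated from −∞ to ∞.
With ∫₀^∞ ξ^0 e^(−αξ) dξ = 0!/α^1, with χ = A·e^(−|ξ|/d), the integral evaluates to A²·[d].
Hence A² = 1/[d].
Plugging in d = 1.613 yields A = 0.78738.

A ≈ 0.7874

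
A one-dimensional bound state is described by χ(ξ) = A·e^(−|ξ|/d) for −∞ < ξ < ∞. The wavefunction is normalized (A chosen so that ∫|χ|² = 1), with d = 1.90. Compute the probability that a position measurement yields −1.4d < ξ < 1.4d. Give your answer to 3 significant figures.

P ≈ 0.939

The probability is P = ∫ |χ|² dξ over [−1.4d, 1.4d].
The normalization integral ∫|χ|²dξ over the whole domain equals d·A², and A² cancels in the ratio.
By symmetry take twice the ξ ≥ 0 contribution in numerator and denominator; the 2's cancel. Let u = ξ/d; then A² and the length scale cancel, so P = ∫_{0}^{1.4} e^(-2·u) du ÷ ∫_{0}^{∞} e^(-2·u) du.
An antiderivative of e^(-2·u) is -e^(-2·u)/2; evaluating from 0 to 1.4 gives 1/2 - e^(-14/5)/2, while the full integral is 1/2.
Evaluating gives P = 0.9392.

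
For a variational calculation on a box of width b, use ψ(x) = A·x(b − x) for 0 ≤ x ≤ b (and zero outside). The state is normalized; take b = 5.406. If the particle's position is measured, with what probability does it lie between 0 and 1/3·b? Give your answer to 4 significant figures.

P ≈ 0.2099

P = ∫_{0}^{1/3·b} |ψ(x)|² dx.
The normalization integral ∫|ψ|²dx over the whole domain equals b^5/30·A², and A² cancels in the ratio.
Let u = x/b; then A² and the length scale cancel, so P = ∫_{0}^{1/3} u^2·(1 - u)^2 du ÷ ∫_{0}^{1} u^2·(1 - u)^2 du.
Using ∫ u^2·(1 - u)^2 du = u^3·(6·u^2 - 15·u + 10)/30, the numerator is 17/2430 and the denominator is 1/30.
This works out to P = 17/81.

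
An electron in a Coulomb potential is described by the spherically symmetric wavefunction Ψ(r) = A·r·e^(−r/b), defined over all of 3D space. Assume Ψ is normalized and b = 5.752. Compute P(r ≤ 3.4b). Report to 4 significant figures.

P ≈ 0.8080

P = ∫ |Ψ|² 4πr² dr over r ≤ 3.4b.
A² is fixed by ∫₀^∞ 4πr²|Ψ|² dr = 1, i.e. A² = (3·π·b^5)^(−1).
Substituting u = r/b, A², 4π and the length scale all cancel in the ratio: P = ∫_{0}^{3.4} u^4·e^(-2·u) du / ∫_{0}^{∞} u^4·e^(-2·u) du.
Using ∫ u^4·e^(-2·u) du = -(u^4/2 + u^3 + 3·u^2/2 + 3·u/2 + 3/4)·e^(-2·u), the numerator is ≈ 0.605977 and the denominator is 3/4.
Taking the ratio yields P = 0.80797.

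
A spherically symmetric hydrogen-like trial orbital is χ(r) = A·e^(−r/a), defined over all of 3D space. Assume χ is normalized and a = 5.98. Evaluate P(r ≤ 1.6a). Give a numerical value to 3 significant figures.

P ≈ 0.620

With dV = 4πr²dr, the probability is ∫|χ|² dV over r ≤ 1.6a.
The full normalization integral is A²·[π·a^3] = 1, fixing A².
Let u = r/a; then A², 4π and the length scale all cancel, so P = ∫_{0}^{1.6} u^2·e^(-2·u) du ÷ ∫_{0}^{∞} u^2·e^(-2·u) du.
Using ∫ u^2·e^(-2·u) du = -(2·u^2 + 2·u + 1)·e^(-2·u)/4, the numerator is 1/4 - 233·e^(-16/5)/100 and the denominator is 1/4.
Taking the ratio yields P = 0.6201.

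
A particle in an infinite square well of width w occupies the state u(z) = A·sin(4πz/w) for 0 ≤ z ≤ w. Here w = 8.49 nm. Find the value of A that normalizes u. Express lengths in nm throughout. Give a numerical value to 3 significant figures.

Normalization requires ∫|u|² dz = 1, integrated from 0 to w.
The integral (without the A² prefactor) comes out to w/2.
Hence A² = 1/[w/2].
Plugging in w = 8.49 yields A = 0.4854.

A ≈ 0.485 nm^(-1/2)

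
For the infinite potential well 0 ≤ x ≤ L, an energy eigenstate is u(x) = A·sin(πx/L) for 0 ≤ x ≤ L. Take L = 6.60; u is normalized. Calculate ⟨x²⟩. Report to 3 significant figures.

⟨x^2⟩ ≈ 12.3

The expectation value is the |u|²-weighted average of x^2: ∫ x^2|u|² dx.
With ∫₀^L sin²(nπx/L) dx = L/2, the ratio of the moment integral to the normalization integral gives ⟨x²⟩ = -L^2/(2·π^2) + L^2/3.
Putting L = 6.60 gives 12.31.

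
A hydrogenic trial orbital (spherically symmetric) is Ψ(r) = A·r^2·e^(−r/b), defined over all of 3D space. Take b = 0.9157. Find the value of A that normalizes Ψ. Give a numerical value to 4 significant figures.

A ≈ 0.1619

Normalization requires ∫|Ψ|² 4πr² dr = 1, integrated from 0 to ∞.
In 3D with spherical symmetry the volume element is 4πr² dr.
Recall ∫₀^∞ r^m e^(−r/β) dr = m!·β^(m+1), with Ψ = A·r^2·e^(−r/b), the integral evaluates to A²·[45·π·b^7/2].
Setting this equal to 1 gives A² = 1/(45·π·b^7/2).
With b = 0.9157: A² = 0.026206 and A = 0.16188.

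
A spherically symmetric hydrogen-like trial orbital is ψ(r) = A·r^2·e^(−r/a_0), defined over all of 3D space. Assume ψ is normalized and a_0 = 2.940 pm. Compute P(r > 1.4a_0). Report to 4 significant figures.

P ≈ 0.9756

P = ∫ |ψ|² 4πr² dr over r > 1.4a_0.
Normalization gives A² = 1/(45·π·a_0^7/2).
Let u = r/a_0; then A², 4π and the length scale all cancel, so P = ∫_{1.4}^{∞} u^6·e^(-2·u) du ÷ ∫_{0}^{∞} u^6·e^(-2·u) du.
Using ∫ u^6·e^(-2·u) du = -(4·u^6 + 12·u^5 + 30·u^4 + 60·u^3 + 90·u^2 + 90·u + 45)·e^(-2·u)/8, the numerator is ≈ 5.48769 and the denominator is 45/8.
This evaluates to P = 0.97559.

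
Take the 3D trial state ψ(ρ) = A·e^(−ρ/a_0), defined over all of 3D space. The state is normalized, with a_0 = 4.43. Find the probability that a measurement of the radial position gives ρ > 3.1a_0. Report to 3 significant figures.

With dV = 4πρ²dρ, the probability is ∫|ψ|² dV over ρ > 3.1a_0.
The full normalization integral is A²·[π·a_0^3] = 1, fixing A².
Substituting u = ρ/a_0, A², 4π and the length scale all cancel in the ratio: P = ∫_{3.1}^{∞} u^2·e^(-2·u) du / ∫_{0}^{∞} u^2·e^(-2·u) du.
Using ∫ u^2·e^(-2·u) du = -(2·u^2 + 2·u + 1)·e^(-2·u)/4, the numerator is 1321·e^(-31/5)/200 and the denominator is 1/4.
The region integral divided by the full integral gives P = 0.05362.

P ≈ 0.0536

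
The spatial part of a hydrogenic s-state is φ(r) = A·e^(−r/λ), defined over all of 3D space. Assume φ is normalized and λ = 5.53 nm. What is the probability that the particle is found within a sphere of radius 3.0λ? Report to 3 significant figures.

P = ∫ |φ|² 4πr² dr over r ≤ 3.0λ.
A² is fixed by ∫₀^∞ 4πr²|φ|² dr = 1, i.e. A² = (π·λ^3)^(−1).
In terms of u = r/λ (A², 4π and the length scale all cancel between numerator and denominator), P = [∫_{0}^{3.0} u^2·e^(-2·u) du] / [∫_{0}^{∞} u^2·e^(-2·u) du].
An antiderivative of u^2·e^(-2·u) is -(2·u^2 + 2·u + 1)·e^(-2·u)/4; evaluating from 0 to 3.0 gives 1/4 - 25·e^(-6)/4, while the full integral is 1/4.
This evaluates to P = 0.9380.

P ≈ 0.938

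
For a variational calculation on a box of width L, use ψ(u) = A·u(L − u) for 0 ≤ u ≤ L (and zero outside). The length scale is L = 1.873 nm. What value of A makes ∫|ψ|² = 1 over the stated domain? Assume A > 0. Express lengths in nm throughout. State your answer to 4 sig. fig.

A ≈ 1.141 nm^(-5/2)

We need A² ∫|f|² du = 1, taking the integral from 0 to L.
With ψ = A·u(L − u), the integral evaluates to A²·[L^5/30].
With L = 1.873: A² = 1.3015 and A = 1.1408.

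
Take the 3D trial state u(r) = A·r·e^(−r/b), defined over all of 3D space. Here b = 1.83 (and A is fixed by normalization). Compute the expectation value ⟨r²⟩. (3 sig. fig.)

⟨r²⟩ = ∫ r^2 |u|² 4πr² dr over the full domain.
Evaluating both integrals, ⟨r²⟩ = 15·b^2/2.
Putting b = 1.83 gives 25.12.

⟨r^2⟩ ≈ 25.1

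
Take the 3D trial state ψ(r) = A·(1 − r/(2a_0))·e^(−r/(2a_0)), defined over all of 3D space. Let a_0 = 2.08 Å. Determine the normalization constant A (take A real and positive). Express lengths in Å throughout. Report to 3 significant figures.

Normalization requires ∫|ψ|² 4πr² dr = 1, integrated from 0 to ∞.
(Spherical symmetry: dV = 4πr² dr.)
With ψ = A·(1 − r/(2a_0))·e^(−r/(2a_0)), the integral evaluates to A²·[8·π·a_0^3].
So A² = (8·π·a_0^3)^(−1).
Substituting a_0 = 2.08 gives A² = 0.004422, so A = 0.06649.

A ≈ 0.0665 Å^(-3/2)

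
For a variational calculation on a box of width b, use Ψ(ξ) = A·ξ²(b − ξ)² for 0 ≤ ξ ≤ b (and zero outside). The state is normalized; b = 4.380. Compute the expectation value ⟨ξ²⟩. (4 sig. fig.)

⟨ξ^2⟩ ≈ 5.232

The expectation value is the |Ψ|²-weighted average of ξ^2: ∫ ξ^2|Ψ|² dξ.
Expanding the polynomial and integrating term by term, the ratio of the moment integral to the normalization integral gives ⟨ξ²⟩ = 3·b^2/11.
With b = 4.380, ⟨ξ^2⟩ = 5.2321.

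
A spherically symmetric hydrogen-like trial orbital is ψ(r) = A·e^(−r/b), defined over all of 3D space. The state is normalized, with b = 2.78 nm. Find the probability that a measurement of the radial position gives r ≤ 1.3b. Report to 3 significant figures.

P = ∫ |ψ|² 4πr² dr over r ≤ 1.3b.
The full normalization integral is A²·[π·b^3] = 1, fixing A².
Let u = r/b; then A², 4π and the length scale all cancel, so P = ∫_{0}^{1.3} u^2·e^(-2·u) du ÷ ∫_{0}^{∞} u^2·e^(-2·u) du.
With ∫ u^2·e^(-2·u) du = -(2·u^2 + 2·u + 1)·e^(-2·u)/4 + C, the region integral is 1/4 - 349·e^(-13/5)/200 and the full one is 1/4.
This evaluates to P = 0.4816.

P ≈ 0.482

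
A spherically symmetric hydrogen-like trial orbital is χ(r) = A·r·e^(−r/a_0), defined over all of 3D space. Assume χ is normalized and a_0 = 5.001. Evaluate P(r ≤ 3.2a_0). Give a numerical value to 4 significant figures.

Integrate the radial probability density 4πr²|χ|² over r ≤ 3.2a_0.
Normalization gives A² = 1/(3·π·a_0^5).
Substituting u = r/a_0, A², 4π and the length scale all cancel in the ratio: P = ∫_{0}^{3.2} u^4·e^(-2·u) du / ∫_{0}^{∞} u^4·e^(-2·u) du.
With ∫ u^4·e^(-2·u) du = -(u^4/2 + u^3 + 3·u^2/2 + 3·u/2 + 3/4)·e^(-2·u) + C, the region integral is ≈ 0.573697 and the full one is 3/4.
This evaluates to P = 0.76493.

P ≈ 0.7649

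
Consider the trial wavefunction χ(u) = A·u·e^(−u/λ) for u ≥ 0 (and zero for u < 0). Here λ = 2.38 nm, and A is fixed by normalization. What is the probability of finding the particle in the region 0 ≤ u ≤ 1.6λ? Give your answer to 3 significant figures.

|χ|² is the probability density, so P = ∫_{0}^{1.6λ} |χ|² du.
The normalization integral ∫|χ|²du over the whole domain equals λ^3/4·A², and A² cancels in the ratio.
Substituting t = u/λ, A² and the length scale cancel in the ratio: P = ∫_{0}^{1.6} t^2·e^(-2·t) dt / ∫_{0}^{∞} t^2·e^(-2·t) dt.
Using ∫ t^2·e^(-2·t) dt = -(2·t^2 + 2·t + 1)·e^(-2·t)/4, the numerator is 1/4 - 233·e^(-16/5)/100 and the denominator is 1/4.
Taking the ratio, P = 0.6201.

P ≈ 0.620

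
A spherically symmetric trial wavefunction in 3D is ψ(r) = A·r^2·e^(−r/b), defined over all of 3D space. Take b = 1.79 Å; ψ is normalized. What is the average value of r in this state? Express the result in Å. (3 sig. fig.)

The expectation value is the |ψ|²-weighted average of r: ∫ r|ψ|² 4πr² dr.
Since the A² factors cancel between numerator and denominator, ⟨r⟩ = 7·b/2.
With b = 1.79, ⟨r⟩ = 6.265.

⟨r⟩ ≈ 6.27 Å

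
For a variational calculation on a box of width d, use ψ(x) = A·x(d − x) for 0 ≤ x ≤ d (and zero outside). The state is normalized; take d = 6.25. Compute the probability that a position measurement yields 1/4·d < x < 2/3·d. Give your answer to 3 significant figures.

P = ∫_{1/4·d}^{2/3·d} |ψ(x)|² dx.
Since A² = 1/(d^5/30), this is the region integral divided by the full normalization integral.
Let u = x/d; then A² and the length scale cancel, so P = ∫_{1/4}^{2/3} u^2·(1 - u)^2 du ÷ ∫_{0}^{1} u^2·(1 - u)^2 du.
With ∫ u^2·(1 - u)^2 du = u^3·(6·u^2 - 15·u + 10)/30 + C, the region integral is ≈ 0.022887 and the full one is 1/30.
The result is P = 0.6866.

P ≈ 0.687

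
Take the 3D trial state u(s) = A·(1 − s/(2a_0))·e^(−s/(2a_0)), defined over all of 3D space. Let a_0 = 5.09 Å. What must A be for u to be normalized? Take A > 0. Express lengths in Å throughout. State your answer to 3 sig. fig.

A ≈ 0.0174 Å^(-3/2)

Require ∫ |u|² 4πs² ds = 1 over the whole domain.
The angular integral contributes 4π, leaving ∫₀^∞ s²|u|² ds.
Recall ∫₀^∞ s^m e^(−s/β) ds = m!·β^(m+1), with u = A·(1 − s/(2a_0))·e^(−s/(2a_0)), the integral evaluates to A²·[8·π·a_0^3].
Setting this equal to 1 gives A² = 1/(8·π·a_0^3).
Plugging in a_0 = 5.09 yields A = 0.01737.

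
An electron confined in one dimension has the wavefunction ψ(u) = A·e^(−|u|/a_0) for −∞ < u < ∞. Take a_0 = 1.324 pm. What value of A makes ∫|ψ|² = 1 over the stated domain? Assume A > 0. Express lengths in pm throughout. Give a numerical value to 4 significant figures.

Require ∫ |ψ|² du = 1 over the whole domain.
∫|ψ|² du = A²·(a_0).
Plugging in a_0 = 1.324 yields A = 0.86907.

A ≈ 0.8691 pm^(-1/2)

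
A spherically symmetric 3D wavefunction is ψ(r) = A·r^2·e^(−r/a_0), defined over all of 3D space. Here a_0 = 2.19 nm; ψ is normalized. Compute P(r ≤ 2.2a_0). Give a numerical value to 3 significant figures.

P ≈ 0.156

Integrate the radial probability density 4πr²|ψ|² over r ≤ 2.2a_0.
The full normalization integral is A²·[45·π·a_0^7/2] = 1, fixing A².
Let u = r/a_0; then A², 4π and the length scale all cancel, so P = ∫_{0}^{2.2} u^6·e^(-2·u) du ÷ ∫_{0}^{∞} u^6·e^(-2·u) du.
With ∫ u^6·e^(-2·u) du = -(4·u^6 + 12·u^5 + 30·u^4 + 60·u^3 + 90·u^2 + 90·u + 45)·e^(-2·u)/8 + C, the region integral is ≈ 0.87950 and the full one is 45/8.
The region integral divided by the full integral gives P = 0.1564.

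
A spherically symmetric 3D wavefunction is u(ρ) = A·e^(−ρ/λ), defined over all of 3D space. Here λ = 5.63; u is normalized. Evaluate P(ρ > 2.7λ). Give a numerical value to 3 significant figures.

P ≈ 0.0948

Integrate the radial probability density 4πρ²|u|² over ρ > 2.7λ.
The full normalization integral is A²·[π·λ^3] = 1, fixing A².
Let t = ρ/λ; then A², 4π and the length scale all cancel, so P = ∫_{2.7}^{∞} t^2·e^(-2·t) dt ÷ ∫_{0}^{∞} t^2·e^(-2·t) dt.
An antiderivative of t^2·e^(-2·t) is -(2·t^2 + 2·t + 1)·e^(-2·t)/4; evaluating from 2.7 to ∞ gives 1049·e^(-27/5)/200, while the full integral is 1/4.
The region integral divided by the full integral gives P = 0.09476.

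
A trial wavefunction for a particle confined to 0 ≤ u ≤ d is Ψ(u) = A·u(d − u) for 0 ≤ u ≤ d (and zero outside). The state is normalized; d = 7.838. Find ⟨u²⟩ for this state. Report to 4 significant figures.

The expectation value is the |Ψ|²-weighted average of u^2: ∫ u^2|Ψ|² du.
Expanding the polynomial and integrating term by term, since the A² factors cancel between numerator and denominator, ⟨u²⟩ = 2·d^2/7.
Putting d = 7.838 gives 17.553.

⟨u^2⟩ ≈ 17.55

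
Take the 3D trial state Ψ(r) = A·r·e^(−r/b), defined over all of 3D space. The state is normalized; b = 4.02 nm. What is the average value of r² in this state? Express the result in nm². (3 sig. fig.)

The expectation value is the |Ψ|²-weighted average of r^2: ∫ r^2|Ψ|² 4πr² dr.
Since the A² factors cancel between numerator and denominator, ⟨r²⟩ = 15·b^2/2.
Putting b = 4.02 gives 121.2.

⟨r^2⟩ ≈ 121 nm^2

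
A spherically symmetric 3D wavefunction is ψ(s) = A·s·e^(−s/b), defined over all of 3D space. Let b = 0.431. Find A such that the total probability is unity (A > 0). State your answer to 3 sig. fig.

A ≈ 2.67

Normalization requires ∫|ψ|² 4πs² ds = 1, integrated from 0 to ∞.
In 3D with spherical symmetry the volume element is 4πs² ds.
∫|ψ|² 4πs² ds = A²·(3·π·b^5).
Plugging in b = 0.431 yields A = 2.671.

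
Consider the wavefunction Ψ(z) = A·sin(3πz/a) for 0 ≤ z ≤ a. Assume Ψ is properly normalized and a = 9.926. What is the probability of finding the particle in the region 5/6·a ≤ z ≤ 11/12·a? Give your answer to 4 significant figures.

P = ∫_{5/6·a}^{11/12·a} |Ψ(z)|² dz.
Since A² = 1/(a/2), this is the region integral divided by the full normalization integral.
Substituting u = z/a, A² and the length scale cancel in the ratio: P = ∫_{5/6}^{11/12} sin(3·π·u)^2 du / ∫_{0}^{1} sin(3·π·u)^2 du.
Using ∫ sin(3·π·u)^2 du = u/2 - sin(6·π·u)/(12·π), the numerator is 1/(12·π) + 1/24 and the denominator is 1/2.
This works out to P = (2 + π)/(12·π).

P ≈ 0.1364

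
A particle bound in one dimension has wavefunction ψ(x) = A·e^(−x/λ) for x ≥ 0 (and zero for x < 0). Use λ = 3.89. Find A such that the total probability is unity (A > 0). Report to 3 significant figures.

We need A² ∫|f|² dx = 1, taking the integral from 0 to ∞.
Using ∫₀^∞ xⁿ e^(−αx) dx = n!/αⁿ⁺¹, the integral (without the A² prefactor) comes out to λ/2.
So A² = (λ/2)^(−1).
Plugging in λ = 3.89 yields A = 0.7170.

A ≈ 0.717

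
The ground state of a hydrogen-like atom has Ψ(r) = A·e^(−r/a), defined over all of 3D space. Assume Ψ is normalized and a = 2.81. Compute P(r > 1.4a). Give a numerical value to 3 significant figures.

P ≈ 0.469

With dV = 4πr²dr, the probability is ∫|Ψ|² dV over r > 1.4a.
The full normalization integral is A²·[π·a^3] = 1, fixing A².
Substituting u = r/a, A², 4π and the length scale all cancel in the ratio: P = ∫_{1.4}^{∞} u^2·e^(-2·u) du / ∫_{0}^{∞} u^2·e^(-2·u) du.
An antiderivative of u^2·e^(-2·u) is -(2·u^2 + 2·u + 1)·e^(-2·u)/4; evaluating from 1.4 to ∞ gives 193·e^(-14/5)/100, while the full integral is 1/4.
This evaluates to P = 0.4695.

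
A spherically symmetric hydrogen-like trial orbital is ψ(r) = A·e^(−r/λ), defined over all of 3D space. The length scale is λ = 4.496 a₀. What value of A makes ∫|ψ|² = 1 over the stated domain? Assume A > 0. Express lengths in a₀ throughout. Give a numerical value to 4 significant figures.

Normalization requires ∫|ψ|² 4πr² dr = 1, integrated from 0 to ∞.
Recall ∫₀^∞ r^m e^(−r/β) dr = m!·β^(m+1), the integral (without the A² prefactor) comes out to π·λ^3.
Hence A² = 1/[π·λ^3].
With λ = 4.496: A² = 0.0035024 and A = 0.059181.

A ≈ 0.05918 a₀^(-3/2)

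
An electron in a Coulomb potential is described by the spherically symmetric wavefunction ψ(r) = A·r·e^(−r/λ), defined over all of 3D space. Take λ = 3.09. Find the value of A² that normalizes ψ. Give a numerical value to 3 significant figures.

A^2 ≈ 0.000377

Require ∫ |ψ|² 4πr² dr = 1 over the whole domain.
(Spherical symmetry: dV = 4πr² dr.)
With ∫₀^∞ r^4 e^(−αr) dr = 4!/α^5, the integral (without the A² prefactor) comes out to 3·π·λ^5.
With λ = 3.09: A² = 0.0003766 and A = 0.01941.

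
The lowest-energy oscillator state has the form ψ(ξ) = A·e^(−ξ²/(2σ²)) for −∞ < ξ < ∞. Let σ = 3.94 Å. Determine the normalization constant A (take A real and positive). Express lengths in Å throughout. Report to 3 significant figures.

Require ∫ |ψ|² dξ = 1 over the whole domain.
With ψ = A·e^(−ξ²/(2σ²)), the integral evaluates to A²·[√(π)·σ].
Hence A² = 1/[√(π)·σ].
Plugging in σ = 3.94 yields A = 0.3784.

A ≈ 0.378 Å^(-1/2)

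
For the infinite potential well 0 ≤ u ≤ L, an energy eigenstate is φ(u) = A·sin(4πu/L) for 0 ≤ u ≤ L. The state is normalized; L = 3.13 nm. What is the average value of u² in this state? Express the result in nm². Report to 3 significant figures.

The expectation value is the |φ|²-weighted average of u^2: ∫ u^2|φ|² du.
With ∫₀^L sin²(nπu/L) du = L/2, since the A² factors cancel between numerator and denominator, ⟨u²⟩ = -L^2/(32·π^2) + L^2/3.
Putting L = 3.13 gives 3.235.

⟨u^2⟩ ≈ 3.23 nm^2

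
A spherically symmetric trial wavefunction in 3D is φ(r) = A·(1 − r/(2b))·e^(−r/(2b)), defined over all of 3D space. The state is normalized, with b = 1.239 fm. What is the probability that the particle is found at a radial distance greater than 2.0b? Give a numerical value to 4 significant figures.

P ≈ 0.9473

With dV = 4πr²dr, the probability is ∫|φ|² dV over r > 2.0b.
The full normalization integral is A²·[8·π·b^3] = 1, fixing A².
In terms of u = r/b (A², 4π and the length scale all cancel between numerator and denominator), P = [∫_{2.0}^{∞} u^2·(1 - u/2)^2·e^(-u) du] / [∫_{0}^{∞} u^2·(1 - u/2)^2·e^(-u) du].
With ∫ u^2·(1 - u/2)^2·e^(-u) du = -(u^4/4 + u^2 + 2·u + 2)·e^(-u) + C, the region integral is 14·e^(-2) and the full one is 2.
The region integral divided by the full integral gives P = 0.94735.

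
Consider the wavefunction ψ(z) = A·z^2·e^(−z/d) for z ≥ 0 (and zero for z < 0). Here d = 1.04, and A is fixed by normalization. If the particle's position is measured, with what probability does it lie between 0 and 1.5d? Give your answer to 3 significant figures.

|ψ|² is the probability density, so P = ∫_{0}^{1.5d} |ψ|² dz.
Since A² = 1/(3·d^5/4), this is the region integral divided by the full normalization integral.
In terms of u = z/d (A² and the length scale cancel between numerator and denominator), P = [∫_{0}^{1.5} u^4·e^(-2·u) du] / [∫_{0}^{∞} u^4·e^(-2·u) du].
Using ∫ u^4·e^(-2·u) du = -(u^4/2 + u^3 + 3·u^2/2 + 3·u/2 + 3/4)·e^(-2·u), the numerator is 3/4 - 393·e^(-3)/32 and the denominator is 3/4.
The result is P = 0.1847.

P ≈ 0.185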